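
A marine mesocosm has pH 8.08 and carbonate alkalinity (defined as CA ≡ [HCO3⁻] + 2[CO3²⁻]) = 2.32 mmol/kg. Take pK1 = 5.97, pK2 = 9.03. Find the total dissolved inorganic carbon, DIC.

DIC = 2.12 mmol/kg

CA = [HCO3⁻] + 2[CO3²⁻] = (α₁ + 2α₂)·DIC
At pH 8.08: [H⁺]/K1 = 10^-2.11 = 0.0077625, K2/[H⁺] = 10^-0.95 = 0.11220
α₁ = 1/(1 + 0.0077625 + 0.11220) = 1/1.1200 = 0.8929; α₂ = α₁·K2/[H⁺] = 0.1002
α₁ + 2α₂ = 1.0933
DIC = CA / (α₁ + 2α₂) = 2.32 / 1.0933 = 2.12 mmol/kg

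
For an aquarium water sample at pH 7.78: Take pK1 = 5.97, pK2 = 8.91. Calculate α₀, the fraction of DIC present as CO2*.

α₀ = 1 / (1 + K1/[H⁺] + K1K2/[H⁺]²) = 1 / (1 + 10^+1.81 + 10^+0.68)
   = 1 / (1 + 64.565 + 4.7863) = 1/70.352 = 0.01421

α₀ = 0.0142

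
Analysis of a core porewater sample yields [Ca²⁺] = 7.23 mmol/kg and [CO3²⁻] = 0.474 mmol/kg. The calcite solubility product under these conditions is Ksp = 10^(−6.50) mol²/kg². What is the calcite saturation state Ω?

Ksp = 10^(−6.50) = 3.162×10^-7
Ω = [Ca²⁺][CO3²⁻]/Ksp = (7.23×10^-3)(0.474×10^-3) / 3.162×10^-7 = 10.8

Ω = 10.8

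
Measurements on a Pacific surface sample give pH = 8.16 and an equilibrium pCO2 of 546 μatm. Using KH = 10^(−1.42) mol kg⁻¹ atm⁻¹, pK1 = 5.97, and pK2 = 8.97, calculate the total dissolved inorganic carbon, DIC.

DIC = 3.73 mmol/kg

[CO2*] = KH · pCO2 = 10^(−1.42) × 546×10^-6 = 2.076×10^-5 mol/kg
α₀ = 1/(1 + K1/[H⁺] + K1K2/[H⁺]²) = 1/(1 + 10^+2.19 + 10^+1.38) = 0.005560
DIC = [CO2*]/α₀ = 2.076×10^-5 / 0.005560 = 3.73 mmol/kg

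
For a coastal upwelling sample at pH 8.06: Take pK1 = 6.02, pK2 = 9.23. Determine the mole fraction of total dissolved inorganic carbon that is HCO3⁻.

α₁ = 0.929

α₁ = 1 / (1 + [H⁺]/K1 + K2/[H⁺]) = 1 / (1 + 10^-2.04 + 10^-1.17)
   = 1 / (1 + 0.0091201 + 0.067608) = 1/1.0767 = 0.9287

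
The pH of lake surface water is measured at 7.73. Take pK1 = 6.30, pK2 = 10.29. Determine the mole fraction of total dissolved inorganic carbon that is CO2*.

α₀ = 0.0357

α₀ = 1 / (1 + K1/[H⁺] + K1K2/[H⁺]²) = 1 / (1 + 10^+1.43 + 10^-1.13)
   = 1 / (1 + 26.915 + 0.074131) = 1/27.989 = 0.03573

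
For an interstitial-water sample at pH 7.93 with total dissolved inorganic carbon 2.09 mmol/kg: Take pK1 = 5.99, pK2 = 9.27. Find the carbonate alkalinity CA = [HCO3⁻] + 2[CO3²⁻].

CA = 2.16 mmol/kg

CA = [HCO3⁻] + 2[CO3²⁻] = (α₁ + 2α₂)·DIC
At pH 7.93: [H⁺]/K1 = 10^-1.94 = 0.011482, K2/[H⁺] = 10^-1.34 = 0.045709
α₁ = 1/(1 + 0.011482 + 0.045709) = 1/1.0572 = 0.9459; α₂ = α₁·K2/[H⁺] = 0.04324
α₁ + 2α₂ = 1.0324
CA = 1.0324 × 2.09 = 2.16 mmol/kg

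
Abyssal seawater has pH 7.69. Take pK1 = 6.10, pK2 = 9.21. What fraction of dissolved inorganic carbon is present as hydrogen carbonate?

α₁ = 1 / (1 + [H⁺]/K1 + K2/[H⁺]) = 1 / (1 + 10^-1.59 + 10^-1.52)
   = 1 / (1 + 0.025704 + 0.030200) = 1/1.0559 = 0.9471

α₁ = 0.947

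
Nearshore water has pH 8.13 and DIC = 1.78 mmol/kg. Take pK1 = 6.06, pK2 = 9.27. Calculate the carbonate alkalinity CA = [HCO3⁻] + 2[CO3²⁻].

CA = [HCO3⁻] + 2[CO3²⁻] = (α₁ + 2α₂)·DIC
At pH 8.13: [H⁺]/K1 = 10^-2.07 = 0.0085114, K2/[H⁺] = 10^-1.14 = 0.072444
α₁ = 1/(1 + 0.0085114 + 0.072444) = 1/1.0810 = 0.9251; α₂ = α₁·K2/[H⁺] = 0.06702
α₁ + 2α₂ = 1.0591
CA = 1.0591 × 1.78 = 1.89 mmol/kg

CA = 1.89 mmol/kg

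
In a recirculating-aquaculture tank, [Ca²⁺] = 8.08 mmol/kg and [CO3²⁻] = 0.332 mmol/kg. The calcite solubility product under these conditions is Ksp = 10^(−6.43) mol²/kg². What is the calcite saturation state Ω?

Ω = 7.22

Ksp = 10^(−6.43) = 3.715×10^-7
Ω = [Ca²⁺][CO3²⁻]/Ksp = (8.08×10^-3)(0.332×10^-3) / 3.715×10^-7 = 7.22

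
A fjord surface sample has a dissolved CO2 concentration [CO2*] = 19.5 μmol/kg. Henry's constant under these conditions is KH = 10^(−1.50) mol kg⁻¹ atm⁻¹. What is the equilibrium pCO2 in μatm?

pCO2 = 617 μatm

KH = 10^(−1.50) = 3.162×10^-2 mol kg⁻¹ atm⁻¹
pCO2 = [CO2*]/KH = 19.5×10^-6 / 3.162×10^-2 = 6.17×10^-4 atm = 617 μatm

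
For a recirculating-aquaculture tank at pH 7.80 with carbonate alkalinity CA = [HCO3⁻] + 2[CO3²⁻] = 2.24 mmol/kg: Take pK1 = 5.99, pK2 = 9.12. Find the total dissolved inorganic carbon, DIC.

CA = [HCO3⁻] + 2[CO3²⁻] = (α₁ + 2α₂)·DIC
At pH 7.80: [H⁺]/K1 = 10^-1.81 = 0.015488, K2/[H⁺] = 10^-1.32 = 0.047863
α₁ = 1/(1 + 0.015488 + 0.047863) = 1/1.0634 = 0.9404; α₂ = α₁·K2/[H⁺] = 0.04501
α₁ + 2α₂ = 1.0304
DIC = CA / (α₁ + 2α₂) = 2.24 / 1.0304 = 2.17 mmol/kg

DIC = 2.17 mmol/kg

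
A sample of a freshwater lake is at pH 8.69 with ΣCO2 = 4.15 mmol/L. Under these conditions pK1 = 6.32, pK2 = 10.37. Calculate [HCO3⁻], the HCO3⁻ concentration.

α₁ = 1 / (1 + [H⁺]/K1 + K2/[H⁺]) = 1 / (1 + 10^-2.37 + 10^-1.68)
   = 1 / (1 + 0.0042658 + 0.020893) = 1/1.0252 = 0.9755
[HCO3⁻] = α₁ × DIC = 0.9755 × 4.15 = 4.05 mmol/L

[HCO3⁻] = 4.05 mmol/L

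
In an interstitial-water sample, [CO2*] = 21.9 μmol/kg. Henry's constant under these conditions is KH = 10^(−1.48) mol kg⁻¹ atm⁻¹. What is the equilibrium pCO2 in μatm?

pCO2 = 661 μatm

KH = 10^(−1.48) = 3.311×10^-2 mol kg⁻¹ atm⁻¹
pCO2 = [CO2*]/KH = 21.9×10^-6 / 3.311×10^-2 = 6.61×10^-4 atm = 661 μatm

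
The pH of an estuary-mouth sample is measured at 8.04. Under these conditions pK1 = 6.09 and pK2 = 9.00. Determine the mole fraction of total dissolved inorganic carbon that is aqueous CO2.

α₀ = 0.0100

α₀ = 1 / (1 + K1/[H⁺] + K1K2/[H⁺]²) = 1 / (1 + 10^+1.95 + 10^+0.99)
   = 1 / (1 + 89.125 + 9.7724) = 1/99.897 = 0.01001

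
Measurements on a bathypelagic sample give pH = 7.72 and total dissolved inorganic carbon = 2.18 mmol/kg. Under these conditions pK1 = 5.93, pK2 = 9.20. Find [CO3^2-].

[CO3²⁻] = 0.0688 mmol/kg

α₂ = 1 / (1 + [H⁺]/K2 + [H⁺]²/(K1K2)) = 1 / (1 + 10^+1.48 + 10^-0.31)
   = 1 / (1 + 30.200 + 0.48978) = 1/31.689 = 0.03156
[CO3²⁻] = α₂ × DIC = 0.03156 × 2.18 = 0.0688 mmol/kg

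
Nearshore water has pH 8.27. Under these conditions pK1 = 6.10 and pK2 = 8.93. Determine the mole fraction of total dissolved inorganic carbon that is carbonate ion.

α₂ = 0.179

α₂ = 1 / (1 + [H⁺]/K2 + [H⁺]²/(K1K2)) = 1 / (1 + 10^+0.66 + 10^-1.51)
   = 1 / (1 + 4.5709 + 0.030903) = 1/5.6018 = 0.1785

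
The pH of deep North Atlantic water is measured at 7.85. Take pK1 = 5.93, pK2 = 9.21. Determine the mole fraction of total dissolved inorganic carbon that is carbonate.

α₂ = 1 / (1 + [H⁺]/K2 + [H⁺]²/(K1K2)) = 1 / (1 + 10^+1.36 + 10^-0.56)
   = 1 / (1 + 22.909 + 0.27542) = 1/24.184 = 0.04135

α₂ = 0.0413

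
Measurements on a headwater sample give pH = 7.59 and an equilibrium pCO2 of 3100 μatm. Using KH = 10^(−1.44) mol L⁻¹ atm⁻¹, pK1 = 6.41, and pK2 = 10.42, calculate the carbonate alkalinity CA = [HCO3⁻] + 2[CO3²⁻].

[CO2*] = KH · pCO2 = 10^(−1.44) × 3100×10^-6 = 1.126×10^-4 mol/L
α₀ = 1/(1 + K1/[H⁺] + K1K2/[H⁺]²) = 1/(1 + 10^+1.18 + 10^-1.65) = 0.06189
DIC = [CO2*]/α₀ = 1.126×10^-4 / 0.06189 = 1.819 mmol/L
CA = (α₁ + 2α₂)·DIC = (0.9367 + 2×0.001386) × 1.819 = 1.71 mmol/L

CA = 1.71 mmol/L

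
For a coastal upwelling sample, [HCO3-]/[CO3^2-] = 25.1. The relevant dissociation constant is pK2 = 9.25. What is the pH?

pH = 7.85

From K2 = [H⁺][CO3^2-]/[HCO3-]:  pH = pK2 − log₁₀([HCO3-]/[CO3^2-])
log₁₀(25.1) = +1.400
pH = 9.25 − (+1.400) = 7.85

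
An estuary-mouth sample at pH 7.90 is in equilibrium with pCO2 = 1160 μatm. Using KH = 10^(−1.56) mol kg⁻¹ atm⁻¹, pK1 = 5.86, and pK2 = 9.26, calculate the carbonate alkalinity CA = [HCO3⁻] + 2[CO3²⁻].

CA = 3.81 mmol/kg

[CO2*] = KH · pCO2 = 10^(−1.56) × 1160×10^-6 = 3.195×10^-5 mol/kg
α₀ = 1/(1 + K1/[H⁺] + K1K2/[H⁺]²) = 1/(1 + 10^+2.04 + 10^+0.68) = 0.008663
DIC = [CO2*]/α₀ = 3.195×10^-5 / 0.008663 = 3.688 mmol/kg
CA = (α₁ + 2α₂)·DIC = (0.9499 + 2×0.04146) × 3.688 = 3.81 mmol/kg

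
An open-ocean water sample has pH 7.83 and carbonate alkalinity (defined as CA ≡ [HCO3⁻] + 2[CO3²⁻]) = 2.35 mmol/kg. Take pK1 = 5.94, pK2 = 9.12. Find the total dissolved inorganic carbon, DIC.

CA = [HCO3⁻] + 2[CO3²⁻] = (α₁ + 2α₂)·DIC
At pH 7.83: [H⁺]/K1 = 10^-1.89 = 0.012882, K2/[H⁺] = 10^-1.29 = 0.051286
α₁ = 1/(1 + 0.012882 + 0.051286) = 1/1.0642 = 0.9397; α₂ = α₁·K2/[H⁺] = 0.04819
α₁ + 2α₂ = 1.0361
DIC = CA / (α₁ + 2α₂) = 2.35 / 1.0361 = 2.27 mmol/kg

DIC = 2.27 mmol/kg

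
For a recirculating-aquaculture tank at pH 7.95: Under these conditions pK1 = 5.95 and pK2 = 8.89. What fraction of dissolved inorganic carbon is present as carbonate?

α₂ = 1 / (1 + [H⁺]/K2 + [H⁺]²/(K1K2)) = 1 / (1 + 10^+0.94 + 10^-1.06)
   = 1 / (1 + 8.7096 + 0.087096) = 1/9.7967 = 0.1021

α₂ = 0.102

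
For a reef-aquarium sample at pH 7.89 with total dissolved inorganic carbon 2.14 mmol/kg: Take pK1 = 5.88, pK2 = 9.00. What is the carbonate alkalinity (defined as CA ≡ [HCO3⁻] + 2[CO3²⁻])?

CA = 2.27 mmol/kg

CA = [HCO3⁻] + 2[CO3²⁻] = (α₁ + 2α₂)·DIC
At pH 7.89: [H⁺]/K1 = 10^-2.01 = 0.0097724, K2/[H⁺] = 10^-1.11 = 0.077625
α₁ = 1/(1 + 0.0097724 + 0.077625) = 1/1.0874 = 0.9196; α₂ = α₁·K2/[H⁺] = 0.07139
α₁ + 2α₂ = 1.0624
CA = 1.0624 × 2.14 = 2.27 mmol/kg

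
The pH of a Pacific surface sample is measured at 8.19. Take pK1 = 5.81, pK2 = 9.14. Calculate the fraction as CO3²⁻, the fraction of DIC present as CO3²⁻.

α₂ = 1 / (1 + [H⁺]/K2 + [H⁺]²/(K1K2)) = 1 / (1 + 10^+0.95 + 10^-1.43)
   = 1 / (1 + 8.9125 + 0.037154) = 1/9.9497 = 0.1005

α₂ = 0.101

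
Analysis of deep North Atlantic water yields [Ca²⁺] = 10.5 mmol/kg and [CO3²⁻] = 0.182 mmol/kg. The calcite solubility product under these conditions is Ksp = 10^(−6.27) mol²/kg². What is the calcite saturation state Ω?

Ω = 3.56

Ksp = 10^(−6.27) = 5.370×10^-7
Ω = [Ca²⁺][CO3²⁻]/Ksp = (10.5×10^-3)(0.182×10^-3) / 5.370×10^-7 = 3.56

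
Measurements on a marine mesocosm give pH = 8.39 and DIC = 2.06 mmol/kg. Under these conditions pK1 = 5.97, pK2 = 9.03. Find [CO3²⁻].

α₂ = 1 / (1 + [H⁺]/K2 + [H⁺]²/(K1K2)) = 1 / (1 + 10^+0.64 + 10^-1.78)
   = 1 / (1 + 4.3652 + 0.016596) = 1/5.3818 = 0.1858
[CO3²⁻] = α₂ × DIC = 0.1858 × 2.06 = 0.383 mmol/kg

[CO3²⁻] = 0.383 mmol/kg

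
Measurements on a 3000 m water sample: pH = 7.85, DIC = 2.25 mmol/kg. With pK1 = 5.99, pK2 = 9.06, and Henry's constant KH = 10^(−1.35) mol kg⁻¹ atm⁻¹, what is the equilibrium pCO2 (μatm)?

pCO2 = 647 μatm

α₀ = 1 / (1 + K1/[H⁺] + K1K2/[H⁺]²) = 1 / (1 + 10^+1.86 + 10^+0.65)
   = 1 / (1 + 72.444 + 4.4668) = 1/77.910 = 0.01284
[CO2*] = α₀ × DIC = 0.01284 × 2.25 = 0.02888 mmol/kg
pCO2 = [CO2*]/KH = 2.888×10^-5 / 4.467×10^-2 = 647 μatm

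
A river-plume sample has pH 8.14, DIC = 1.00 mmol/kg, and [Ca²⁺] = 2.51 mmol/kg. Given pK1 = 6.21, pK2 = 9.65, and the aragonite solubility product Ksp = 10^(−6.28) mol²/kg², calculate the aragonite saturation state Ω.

α₂ = 1 / (1 + [H⁺]/K2 + [H⁺]²/(K1K2)) = 1 / (1 + 10^+1.51 + 10^-0.42)
   = 1 / (1 + 32.359 + 0.38019) = 1/33.740 = 0.02964
[CO3²⁻] = α₂ × DIC = 0.02964 × 1.00 = 0.02964 mmol/kg
Ksp = 10^(−6.28) = 5.248×10^-7
Ω = [Ca²⁺][CO3²⁻]/Ksp = (2.51×10^-3)(2.964×10^-5) / 5.248×10^-7 = 0.142

Ω = 0.142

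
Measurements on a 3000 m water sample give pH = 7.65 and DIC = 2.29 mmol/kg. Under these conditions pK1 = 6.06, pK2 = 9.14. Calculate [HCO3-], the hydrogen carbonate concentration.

[HCO3⁻] = 2.16 mmol/kg

α₁ = 1 / (1 + [H⁺]/K1 + K2/[H⁺]) = 1 / (1 + 10^-1.59 + 10^-1.49)
   = 1 / (1 + 0.025704 + 0.032359) = 1/1.0581 = 0.9451
[HCO3⁻] = α₁ × DIC = 0.9451 × 2.29 = 2.16 mmol/kg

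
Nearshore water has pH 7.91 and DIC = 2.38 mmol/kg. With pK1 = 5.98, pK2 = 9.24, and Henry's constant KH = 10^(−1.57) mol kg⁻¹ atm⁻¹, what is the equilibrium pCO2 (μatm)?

pCO2 = 981 μatm

α₀ = 1 / (1 + K1/[H⁺] + K1K2/[H⁺]²) = 1 / (1 + 10^+1.93 + 10^+0.60)
   = 1 / (1 + 85.114 + 3.9811) = 1/90.095 = 0.01110
[CO2*] = α₀ × DIC = 0.01110 × 2.38 = 0.02642 mmol/kg
pCO2 = [CO2*]/KH = 2.642×10^-5 / 2.692×10^-2 = 981 μatm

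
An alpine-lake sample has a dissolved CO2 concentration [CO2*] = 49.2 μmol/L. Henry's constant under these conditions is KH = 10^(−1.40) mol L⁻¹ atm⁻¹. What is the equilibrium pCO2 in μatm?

pCO2 = 1240 μatm

KH = 10^(−1.40) = 3.981×10^-2 mol L⁻¹ atm⁻¹
pCO2 = [CO2*]/KH = 49.2×10^-6 / 3.981×10^-2 = 1.24×10^-3 atm = 1240 μatm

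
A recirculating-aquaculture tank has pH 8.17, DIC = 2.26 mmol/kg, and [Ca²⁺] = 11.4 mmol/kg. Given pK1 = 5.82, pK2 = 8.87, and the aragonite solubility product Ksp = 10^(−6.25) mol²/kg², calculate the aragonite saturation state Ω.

Ω = 7.59

α₂ = 1 / (1 + [H⁺]/K2 + [H⁺]²/(K1K2)) = 1 / (1 + 10^+0.70 + 10^-1.65)
   = 1 / (1 + 5.0119 + 0.022387) = 1/6.0343 = 0.1657
[CO3²⁻] = α₂ × DIC = 0.1657 × 2.26 = 0.3745 mmol/kg
Ksp = 10^(−6.25) = 5.623×10^-7
Ω = [Ca²⁺][CO3²⁻]/Ksp = (11.4×10^-3)(3.745×10^-4) / 5.623×10^-7 = 7.59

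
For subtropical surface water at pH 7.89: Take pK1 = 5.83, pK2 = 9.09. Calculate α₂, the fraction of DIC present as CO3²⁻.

α₂ = 0.0589

α₂ = 1 / (1 + [H⁺]/K2 + [H⁺]²/(K1K2)) = 1 / (1 + 10^+1.20 + 10^-0.86)
   = 1 / (1 + 15.849 + 0.13804) = 1/16.987 = 0.05887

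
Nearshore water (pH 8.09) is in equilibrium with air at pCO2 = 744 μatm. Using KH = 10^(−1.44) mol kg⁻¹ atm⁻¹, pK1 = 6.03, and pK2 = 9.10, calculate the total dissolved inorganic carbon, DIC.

DIC = 3.43 mmol/kg

[CO2*] = KH · pCO2 = 10^(−1.44) × 744×10^-6 = 2.701×10^-5 mol/kg
α₀ = 1/(1 + K1/[H⁺] + K1K2/[H⁺]²) = 1/(1 + 10^+2.06 + 10^+1.05) = 0.007872
DIC = [CO2*]/α₀ = 2.701×10^-5 / 0.007872 = 3.43 mmol/kg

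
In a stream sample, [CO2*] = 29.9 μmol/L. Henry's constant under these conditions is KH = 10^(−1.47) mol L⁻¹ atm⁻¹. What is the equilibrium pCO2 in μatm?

pCO2 = 882 μatm

KH = 10^(−1.47) = 3.388×10^-2 mol L⁻¹ atm⁻¹
pCO2 = [CO2*]/KH = 29.9×10^-6 / 3.388×10^-2 = 8.82×10^-4 atm = 882 μatm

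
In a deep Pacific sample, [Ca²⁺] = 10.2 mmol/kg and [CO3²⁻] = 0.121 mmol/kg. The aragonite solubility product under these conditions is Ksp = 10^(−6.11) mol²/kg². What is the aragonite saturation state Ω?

Ω = 1.59

Ksp = 10^(−6.11) = 7.762×10^-7
Ω = [Ca²⁺][CO3²⁻]/Ksp = (10.2×10^-3)(0.121×10^-3) / 7.762×10^-7 = 1.59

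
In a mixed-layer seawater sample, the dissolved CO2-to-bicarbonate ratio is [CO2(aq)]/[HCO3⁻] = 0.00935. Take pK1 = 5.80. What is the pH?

pH = 7.83

From K1 = [H⁺][HCO3⁻]/[CO2(aq)]:  pH = pK1 − log₁₀([CO2(aq)]/[HCO3⁻])
log₁₀(0.00935) = -2.029
pH = 5.80 − (-2.029) = 7.83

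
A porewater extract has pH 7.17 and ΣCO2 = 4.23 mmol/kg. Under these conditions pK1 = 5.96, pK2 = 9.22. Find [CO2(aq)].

α₀ = 1 / (1 + K1/[H⁺] + K1K2/[H⁺]²) = 1 / (1 + 10^+1.21 + 10^-0.84)
   = 1 / (1 + 16.218 + 0.14454) = 1/17.363 = 0.05759
[CO2*] = α₀ × DIC = 0.05759 × 4.23 = 0.244 mmol/kg

[CO2*] = 0.244 mmol/kg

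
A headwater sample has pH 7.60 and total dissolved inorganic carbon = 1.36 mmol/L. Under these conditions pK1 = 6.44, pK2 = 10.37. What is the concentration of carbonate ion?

[CO3²⁻] = 2.16 μmol/L

α₂ = 1 / (1 + [H⁺]/K2 + [H⁺]²/(K1K2)) = 1 / (1 + 10^+2.77 + 10^+1.61)
   = 1 / (1 + 588.84 + 40.738) = 1/630.58 = 0.001586
[CO3²⁻] = α₂ × DIC = 0.001586 × 1.36 = 0.00216 mmol/L = 2.16 μmol/L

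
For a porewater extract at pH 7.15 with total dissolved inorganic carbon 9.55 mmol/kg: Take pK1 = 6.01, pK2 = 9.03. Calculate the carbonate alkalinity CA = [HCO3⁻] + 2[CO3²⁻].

CA = 9.03 mmol/kg

CA = [HCO3⁻] + 2[CO3²⁻] = (α₁ + 2α₂)·DIC
At pH 7.15: [H⁺]/K1 = 10^-1.14 = 0.072444, K2/[H⁺] = 10^-1.88 = 0.013183
α₁ = 1/(1 + 0.072444 + 0.013183) = 1/1.0856 = 0.9211; α₂ = α₁·K2/[H⁺] = 0.01214
α₁ + 2α₂ = 0.9454
CA = 0.9454 × 9.55 = 9.03 mmol/kg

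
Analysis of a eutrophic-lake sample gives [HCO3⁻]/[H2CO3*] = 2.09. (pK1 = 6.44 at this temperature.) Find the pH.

From K1 = [H⁺][HCO3⁻]/[H2CO3*]:  pH = pK1 + log₁₀([HCO3⁻]/[H2CO3*])
log₁₀(2.09) = +0.320
pH = 6.44 + (+0.320) = 6.76

pH = 6.76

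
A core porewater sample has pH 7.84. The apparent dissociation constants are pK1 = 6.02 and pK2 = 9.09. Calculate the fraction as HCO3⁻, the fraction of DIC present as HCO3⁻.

α₁ = 0.933

α₁ = 1 / (1 + [H⁺]/K1 + K2/[H⁺]) = 1 / (1 + 10^-1.82 + 10^-1.25)
   = 1 / (1 + 0.015136 + 0.056234) = 1/1.0714 = 0.9334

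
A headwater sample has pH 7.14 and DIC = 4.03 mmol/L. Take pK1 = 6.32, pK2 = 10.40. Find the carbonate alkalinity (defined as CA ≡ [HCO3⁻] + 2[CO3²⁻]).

CA = [HCO3⁻] + 2[CO3²⁻] = (α₁ + 2α₂)·DIC
At pH 7.14: [H⁺]/K1 = 10^-0.82 = 0.15136, K2/[H⁺] = 10^-3.26 = 0.00054954
α₁ = 1/(1 + 0.15136 + 0.00054954) = 1/1.1519 = 0.8681; α₂ = α₁·K2/[H⁺] = 0.0004771
α₁ + 2α₂ = 0.8691
CA = 0.8691 × 4.03 = 3.50 mmol/L

CA = 3.50 mmol/L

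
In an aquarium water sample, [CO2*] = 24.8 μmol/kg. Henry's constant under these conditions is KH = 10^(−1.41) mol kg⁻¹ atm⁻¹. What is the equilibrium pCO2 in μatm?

KH = 10^(−1.41) = 3.890×10^-2 mol kg⁻¹ atm⁻¹
pCO2 = [CO2*]/KH = 24.8×10^-6 / 3.890×10^-2 = 6.37×10^-4 atm = 637 μatm

pCO2 = 637 μatm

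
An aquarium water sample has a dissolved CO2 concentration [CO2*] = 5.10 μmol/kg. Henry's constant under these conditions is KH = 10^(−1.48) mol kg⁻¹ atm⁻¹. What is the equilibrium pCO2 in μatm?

KH = 10^(−1.48) = 3.311×10^-2 mol kg⁻¹ atm⁻¹
pCO2 = [CO2*]/KH = 5.10×10^-6 / 3.311×10^-2 = 1.54×10^-4 atm = 154 μatm

pCO2 = 154 μatm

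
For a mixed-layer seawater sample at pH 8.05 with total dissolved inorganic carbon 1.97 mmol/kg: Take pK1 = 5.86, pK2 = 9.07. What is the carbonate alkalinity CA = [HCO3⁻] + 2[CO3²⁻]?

CA = 2.13 mmol/kg

CA = [HCO3⁻] + 2[CO3²⁻] = (α₁ + 2α₂)·DIC
At pH 8.05: [H⁺]/K1 = 10^-2.19 = 0.0064565, K2/[H⁺] = 10^-1.02 = 0.095499
α₁ = 1/(1 + 0.0064565 + 0.095499) = 1/1.1020 = 0.9075; α₂ = α₁·K2/[H⁺] = 0.08666
α₁ + 2α₂ = 1.0808
CA = 1.0808 × 1.97 = 2.13 mmol/kg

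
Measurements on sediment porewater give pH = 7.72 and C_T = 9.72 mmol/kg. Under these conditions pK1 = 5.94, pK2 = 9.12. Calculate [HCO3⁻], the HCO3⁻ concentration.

α₁ = 1 / (1 + [H⁺]/K1 + K2/[H⁺]) = 1 / (1 + 10^-1.78 + 10^-1.40)
   = 1 / (1 + 0.016596 + 0.039811) = 1/1.0564 = 0.9466
[HCO3⁻] = α₁ × DIC = 0.9466 × 9.72 = 9.20 mmol/kg

[HCO3⁻] = 9.20 mmol/kg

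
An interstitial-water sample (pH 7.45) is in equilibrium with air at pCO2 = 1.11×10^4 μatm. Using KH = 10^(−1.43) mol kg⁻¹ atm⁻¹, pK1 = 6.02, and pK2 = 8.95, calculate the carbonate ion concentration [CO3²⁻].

[CO2*] = KH · pCO2 = 10^(−1.43) × 1.11×10^4×10^-6 = 4.124×10^-4 mol/kg
α₀ = 1/(1 + K1/[H⁺] + K1K2/[H⁺]²) = 1/(1 + 10^+1.43 + 10^-0.07) = 0.03476
DIC = [CO2*]/α₀ = 4.124×10^-4 / 0.03476 = 11.86 mmol/kg
[CO3²⁻] = α₂·DIC; α₂ = 0.02959, so [CO3²⁻] = 0.02959 × 11.86 = 0.351 mmol/kg

[CO3²⁻] = 0.351 mmol/kg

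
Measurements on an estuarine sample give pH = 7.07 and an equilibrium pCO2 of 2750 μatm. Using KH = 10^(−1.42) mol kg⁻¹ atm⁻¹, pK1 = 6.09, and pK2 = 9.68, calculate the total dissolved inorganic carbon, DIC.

[CO2*] = KH · pCO2 = 10^(−1.42) × 2750×10^-6 = 1.046×10^-4 mol/kg
α₀ = 1/(1 + K1/[H⁺] + K1K2/[H⁺]²) = 1/(1 + 10^+0.98 + 10^-1.63) = 0.09458
DIC = [CO2*]/α₀ = 1.046×10^-4 / 0.09458 = 1.11 mmol/kg

DIC = 1.11 mmol/kg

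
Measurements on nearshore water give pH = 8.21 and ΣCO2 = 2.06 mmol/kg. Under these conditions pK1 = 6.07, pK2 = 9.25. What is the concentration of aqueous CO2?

[CO2*] = 13.6 μmol/kg

α₀ = 1 / (1 + K1/[H⁺] + K1K2/[H⁺]²) = 1 / (1 + 10^+2.14 + 10^+1.10)
   = 1 / (1 + 138.04 + 12.589) = 1/151.63 = 0.006595
[CO2*] = α₀ × DIC = 0.006595 × 2.06 = 0.0136 mmol/kg = 13.6 μmol/kg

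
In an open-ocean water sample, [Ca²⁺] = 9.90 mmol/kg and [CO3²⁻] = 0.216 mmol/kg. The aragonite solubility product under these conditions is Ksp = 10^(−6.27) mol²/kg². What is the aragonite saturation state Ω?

Ω = 3.98

Ksp = 10^(−6.27) = 5.370×10^-7
Ω = [Ca²⁺][CO3²⁻]/Ksp = (9.90×10^-3)(0.216×10^-3) / 5.370×10^-7 = 3.98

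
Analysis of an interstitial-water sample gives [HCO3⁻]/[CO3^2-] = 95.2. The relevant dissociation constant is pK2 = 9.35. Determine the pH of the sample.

From K2 = [H⁺][CO3^2-]/[HCO3⁻]:  pH = pK2 − log₁₀([HCO3⁻]/[CO3^2-])
log₁₀(95.2) = +1.979
pH = 9.35 − (+1.979) = 7.37

pH = 7.37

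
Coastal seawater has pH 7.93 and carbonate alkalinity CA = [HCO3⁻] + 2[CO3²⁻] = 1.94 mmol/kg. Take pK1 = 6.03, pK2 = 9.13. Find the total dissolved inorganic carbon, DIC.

CA = [HCO3⁻] + 2[CO3²⁻] = (α₁ + 2α₂)·DIC
At pH 7.93: [H⁺]/K1 = 10^-1.90 = 0.012589, K2/[H⁺] = 10^-1.20 = 0.063096
α₁ = 1/(1 + 0.012589 + 0.063096) = 1/1.0757 = 0.9296; α₂ = α₁·K2/[H⁺] = 0.05866
α₁ + 2α₂ = 1.0470
DIC = CA / (α₁ + 2α₂) = 1.94 / 1.0470 = 1.85 mmol/kg

DIC = 1.85 mmol/kg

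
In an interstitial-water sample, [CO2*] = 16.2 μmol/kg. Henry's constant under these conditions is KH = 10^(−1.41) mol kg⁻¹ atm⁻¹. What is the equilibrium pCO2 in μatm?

KH = 10^(−1.41) = 3.890×10^-2 mol kg⁻¹ atm⁻¹
pCO2 = [CO2*]/KH = 16.2×10^-6 / 3.890×10^-2 = 4.16×10^-4 atm = 416 μatm

pCO2 = 416 μatm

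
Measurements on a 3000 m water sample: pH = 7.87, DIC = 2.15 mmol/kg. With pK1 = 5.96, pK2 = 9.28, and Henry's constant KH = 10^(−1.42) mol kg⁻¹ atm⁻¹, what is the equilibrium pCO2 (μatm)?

pCO2 = 662 μatm

α₀ = 1 / (1 + K1/[H⁺] + K1K2/[H⁺]²) = 1 / (1 + 10^+1.91 + 10^+0.50)
   = 1 / (1 + 81.283 + 3.1623) = 1/85.445 = 0.01170
[CO2*] = α₀ × DIC = 0.01170 × 2.15 = 0.02516 mmol/kg
pCO2 = [CO2*]/KH = 2.516×10^-5 / 3.802×10^-2 = 662 μatm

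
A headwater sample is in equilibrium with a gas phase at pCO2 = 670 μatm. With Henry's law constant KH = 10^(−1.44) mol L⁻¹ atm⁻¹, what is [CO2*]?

KH = 10^(−1.44) = 3.631×10^-2 mol L⁻¹ atm⁻¹
[CO2*] = KH · pCO2 = 3.631×10^-2 × 670×10^-6 atm = 2.43×10^-5 mol/L

[CO2*] = 24.3 μmol/L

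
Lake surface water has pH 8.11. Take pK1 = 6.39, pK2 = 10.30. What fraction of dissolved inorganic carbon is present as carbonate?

α₂ = 0.00630

α₂ = 1 / (1 + [H⁺]/K2 + [H⁺]²/(K1K2)) = 1 / (1 + 10^+2.19 + 10^+0.47)
   = 1 / (1 + 154.88 + 2.9512) = 1/158.83 = 0.006296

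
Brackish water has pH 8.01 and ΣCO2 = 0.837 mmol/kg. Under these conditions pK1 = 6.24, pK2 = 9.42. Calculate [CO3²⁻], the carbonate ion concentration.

α₂ = 1 / (1 + [H⁺]/K2 + [H⁺]²/(K1K2)) = 1 / (1 + 10^+1.41 + 10^-0.36)
   = 1 / (1 + 25.704 + 0.43652) = 1/27.140 = 0.03685
[CO3²⁻] = α₂ × DIC = 0.03685 × 0.837 = 0.0308 mmol/kg

[CO3²⁻] = 0.0308 mmol/kg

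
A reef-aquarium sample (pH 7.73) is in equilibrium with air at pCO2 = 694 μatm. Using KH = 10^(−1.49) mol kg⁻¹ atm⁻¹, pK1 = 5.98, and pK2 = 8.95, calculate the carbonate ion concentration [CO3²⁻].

[CO2*] = KH · pCO2 = 10^(−1.49) × 694×10^-6 = 2.246×10^-5 mol/kg
α₀ = 1/(1 + K1/[H⁺] + K1K2/[H⁺]²) = 1/(1 + 10^+1.75 + 10^+0.53) = 0.01650
DIC = [CO2*]/α₀ = 2.246×10^-5 / 0.01650 = 1.361 mmol/kg
[CO3²⁻] = α₂·DIC; α₂ = 0.05589, so [CO3²⁻] = 0.05589 × 1.361 = 0.0761 mmol/kg

[CO3²⁻] = 0.0761 mmol/kg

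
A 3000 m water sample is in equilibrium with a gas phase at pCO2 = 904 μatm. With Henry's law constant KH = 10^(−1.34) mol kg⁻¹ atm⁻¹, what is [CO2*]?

KH = 10^(−1.34) = 4.571×10^-2 mol kg⁻¹ atm⁻¹
[CO2*] = KH · pCO2 = 4.571×10^-2 × 904×10^-6 atm = 4.13×10^-5 mol/kg

[CO2*] = 41.3 μmol/kg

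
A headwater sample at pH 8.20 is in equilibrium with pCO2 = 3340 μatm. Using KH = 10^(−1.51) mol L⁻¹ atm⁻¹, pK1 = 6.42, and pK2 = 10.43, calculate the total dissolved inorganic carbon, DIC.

DIC = 6.36 mmol/L

[CO2*] = KH · pCO2 = 10^(−1.51) × 3340×10^-6 = 1.032×10^-4 mol/L
α₀ = 1/(1 + K1/[H⁺] + K1K2/[H⁺]²) = 1/(1 + 10^+1.78 + 10^-0.45) = 0.01623
DIC = [CO2*]/α₀ = 1.032×10^-4 / 0.01623 = 6.36 mmol/L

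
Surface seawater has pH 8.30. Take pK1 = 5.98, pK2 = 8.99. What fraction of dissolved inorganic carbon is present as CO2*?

α₀ = 1 / (1 + K1/[H⁺] + K1K2/[H⁺]²) = 1 / (1 + 10^+2.32 + 10^+1.63)
   = 1 / (1 + 208.93 + 42.658) = 1/252.59 = 0.003959

α₀ = 0.00396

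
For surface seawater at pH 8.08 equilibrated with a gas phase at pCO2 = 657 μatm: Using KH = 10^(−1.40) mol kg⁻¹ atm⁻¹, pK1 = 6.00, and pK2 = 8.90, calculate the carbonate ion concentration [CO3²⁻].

[CO2*] = KH · pCO2 = 10^(−1.40) × 657×10^-6 = 2.616×10^-5 mol/kg
α₀ = 1/(1 + K1/[H⁺] + K1K2/[H⁺]²) = 1/(1 + 10^+2.08 + 10^+1.26) = 0.007172
DIC = [CO2*]/α₀ = 2.616×10^-5 / 0.007172 = 3.647 mmol/kg
[CO3²⁻] = α₂·DIC; α₂ = 0.1305, so [CO3²⁻] = 0.1305 × 3.647 = 0.476 mmol/kg

[CO3²⁻] = 0.476 mmol/kg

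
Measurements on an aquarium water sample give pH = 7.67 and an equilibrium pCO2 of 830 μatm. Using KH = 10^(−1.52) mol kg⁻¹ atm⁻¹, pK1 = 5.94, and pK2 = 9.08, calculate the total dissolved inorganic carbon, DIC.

DIC = 1.42 mmol/kg

[CO2*] = KH · pCO2 = 10^(−1.52) × 830×10^-6 = 2.507×10^-5 mol/kg
α₀ = 1/(1 + K1/[H⁺] + K1K2/[H⁺]²) = 1/(1 + 10^+1.73 + 10^+0.32) = 0.01761
DIC = [CO2*]/α₀ = 2.507×10^-5 / 0.01761 = 1.42 mmol/kg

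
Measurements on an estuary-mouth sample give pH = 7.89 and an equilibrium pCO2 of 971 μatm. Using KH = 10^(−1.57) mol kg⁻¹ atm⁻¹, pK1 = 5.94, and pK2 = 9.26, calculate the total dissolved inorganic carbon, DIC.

DIC = 2.45 mmol/kg

[CO2*] = KH · pCO2 = 10^(−1.57) × 971×10^-6 = 2.613×10^-5 mol/kg
α₀ = 1/(1 + K1/[H⁺] + K1K2/[H⁺]²) = 1/(1 + 10^+1.95 + 10^+0.58) = 0.01065
DIC = [CO2*]/α₀ = 2.613×10^-5 / 0.01065 = 2.45 mmol/kg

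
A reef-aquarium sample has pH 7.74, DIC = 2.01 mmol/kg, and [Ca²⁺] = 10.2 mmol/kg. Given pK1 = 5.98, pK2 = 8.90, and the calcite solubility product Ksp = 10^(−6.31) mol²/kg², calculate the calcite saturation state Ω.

Ω = 2.67

α₂ = 1 / (1 + [H⁺]/K2 + [H⁺]²/(K1K2)) = 1 / (1 + 10^+1.16 + 10^-0.60)
   = 1 / (1 + 14.454 + 0.25119) = 1/15.706 = 0.06367
[CO3²⁻] = α₂ × DIC = 0.06367 × 2.01 = 0.1280 mmol/kg
Ksp = 10^(−6.31) = 4.898×10^-7
Ω = [Ca²⁺][CO3²⁻]/Ksp = (10.2×10^-3)(1.280×10^-4) / 4.898×10^-7 = 2.67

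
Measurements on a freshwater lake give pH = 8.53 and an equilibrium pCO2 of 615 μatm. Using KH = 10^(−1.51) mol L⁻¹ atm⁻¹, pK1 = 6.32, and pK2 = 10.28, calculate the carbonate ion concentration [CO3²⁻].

[CO2*] = KH · pCO2 = 10^(−1.51) × 615×10^-6 = 1.901×10^-5 mol/L
α₀ = 1/(1 + K1/[H⁺] + K1K2/[H⁺]²) = 1/(1 + 10^+2.21 + 10^+0.46) = 0.006022
DIC = [CO2*]/α₀ = 1.901×10^-5 / 0.006022 = 3.156 mmol/L
[CO3²⁻] = α₂·DIC; α₂ = 0.01737, so [CO3²⁻] = 0.01737 × 3.156 = 0.0548 mmol/L

[CO3²⁻] = 0.0548 mmol/L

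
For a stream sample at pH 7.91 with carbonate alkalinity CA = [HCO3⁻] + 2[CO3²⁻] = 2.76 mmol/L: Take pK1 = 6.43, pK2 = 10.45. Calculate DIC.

CA = [HCO3⁻] + 2[CO3²⁻] = (α₁ + 2α₂)·DIC
At pH 7.91: [H⁺]/K1 = 10^-1.48 = 0.033113, K2/[H⁺] = 10^-2.54 = 0.0028840
α₁ = 1/(1 + 0.033113 + 0.0028840) = 1/1.0360 = 0.9653; α₂ = α₁·K2/[H⁺] = 0.002784
α₁ + 2α₂ = 0.9708
DIC = CA / (α₁ + 2α₂) = 2.76 / 0.9708 = 2.84 mmol/L

DIC = 2.84 mmol/L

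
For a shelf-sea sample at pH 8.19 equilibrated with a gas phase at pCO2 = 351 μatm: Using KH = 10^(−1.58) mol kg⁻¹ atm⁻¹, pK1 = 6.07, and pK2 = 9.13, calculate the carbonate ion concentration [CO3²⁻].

[CO2*] = KH · pCO2 = 10^(−1.58) × 351×10^-6 = 9.232×10^-6 mol/kg
α₀ = 1/(1 + K1/[H⁺] + K1K2/[H⁺]²) = 1/(1 + 10^+2.12 + 10^+1.18) = 0.006759
DIC = [CO2*]/α₀ = 9.232×10^-6 / 0.006759 = 1.366 mmol/kg
[CO3²⁻] = α₂·DIC; α₂ = 0.1023, so [CO3²⁻] = 0.1023 × 1.366 = 0.140 mmol/kg

[CO3²⁻] = 0.140 mmol/kg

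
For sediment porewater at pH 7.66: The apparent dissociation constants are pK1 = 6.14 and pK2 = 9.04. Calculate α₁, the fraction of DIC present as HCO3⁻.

α₁ = 1 / (1 + [H⁺]/K1 + K2/[H⁺]) = 1 / (1 + 10^-1.52 + 10^-1.38)
   = 1 / (1 + 0.030200 + 0.041687) = 1/1.0719 = 0.9329

α₁ = 0.933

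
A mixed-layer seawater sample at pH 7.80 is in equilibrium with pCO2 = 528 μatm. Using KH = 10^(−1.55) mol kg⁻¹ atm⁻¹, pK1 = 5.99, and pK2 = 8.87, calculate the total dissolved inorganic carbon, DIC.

[CO2*] = KH · pCO2 = 10^(−1.55) × 528×10^-6 = 1.488×10^-5 mol/kg
α₀ = 1/(1 + K1/[H⁺] + K1K2/[H⁺]²) = 1/(1 + 10^+1.81 + 10^+0.74) = 0.01407
DIC = [CO2*]/α₀ = 1.488×10^-5 / 0.01407 = 1.06 mmol/kg

DIC = 1.06 mmol/kg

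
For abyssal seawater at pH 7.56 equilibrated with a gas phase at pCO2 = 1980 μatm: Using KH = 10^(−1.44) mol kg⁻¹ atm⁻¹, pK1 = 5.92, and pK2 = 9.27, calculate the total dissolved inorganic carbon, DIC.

[CO2*] = KH · pCO2 = 10^(−1.44) × 1980×10^-6 = 7.189×10^-5 mol/kg
α₀ = 1/(1 + K1/[H⁺] + K1K2/[H⁺]²) = 1/(1 + 10^+1.64 + 10^-0.07) = 0.02198
DIC = [CO2*]/α₀ = 7.189×10^-5 / 0.02198 = 3.27 mmol/kg

DIC = 3.27 mmol/kg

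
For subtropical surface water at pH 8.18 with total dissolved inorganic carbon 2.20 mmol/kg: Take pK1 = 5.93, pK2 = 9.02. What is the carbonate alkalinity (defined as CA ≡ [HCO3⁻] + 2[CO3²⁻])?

CA = 2.47 mmol/kg

CA = [HCO3⁻] + 2[CO3²⁻] = (α₁ + 2α₂)·DIC
At pH 8.18: [H⁺]/K1 = 10^-2.25 = 0.0056234, K2/[H⁺] = 10^-0.84 = 0.14454
α₁ = 1/(1 + 0.0056234 + 0.14454) = 1/1.1502 = 0.8694; α₂ = α₁·K2/[H⁺] = 0.1257
α₁ + 2α₂ = 1.1208
CA = 1.1208 × 2.20 = 2.47 mmol/kg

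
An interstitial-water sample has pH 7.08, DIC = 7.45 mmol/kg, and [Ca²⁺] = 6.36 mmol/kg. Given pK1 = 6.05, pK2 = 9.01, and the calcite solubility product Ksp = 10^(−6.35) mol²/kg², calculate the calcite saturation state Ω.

Ω = 1.13

α₂ = 1 / (1 + [H⁺]/K2 + [H⁺]²/(K1K2)) = 1 / (1 + 10^+1.93 + 10^+0.90)
   = 1 / (1 + 85.114 + 7.9433) = 1/94.057 = 0.01063
[CO3²⁻] = α₂ × DIC = 0.01063 × 7.45 = 0.07921 mmol/kg
Ksp = 10^(−6.35) = 4.467×10^-7
Ω = [Ca²⁺][CO3²⁻]/Ksp = (6.36×10^-3)(7.921×10^-5) / 4.467×10^-7 = 1.13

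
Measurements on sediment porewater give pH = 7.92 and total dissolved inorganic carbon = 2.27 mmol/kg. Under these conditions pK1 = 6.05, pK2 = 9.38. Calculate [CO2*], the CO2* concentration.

[CO2*] = 0.0292 mmol/kg

α₀ = 1 / (1 + K1/[H⁺] + K1K2/[H⁺]²) = 1 / (1 + 10^+1.87 + 10^+0.41)
   = 1 / (1 + 74.131 + 2.5704) = 1/77.701 = 0.01287
[CO2*] = α₀ × DIC = 0.01287 × 2.27 = 0.0292 mmol/kg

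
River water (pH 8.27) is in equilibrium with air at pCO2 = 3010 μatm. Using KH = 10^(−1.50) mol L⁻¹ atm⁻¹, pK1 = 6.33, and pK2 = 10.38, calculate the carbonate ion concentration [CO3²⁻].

[CO2*] = KH · pCO2 = 10^(−1.50) × 3010×10^-6 = 9.518×10^-5 mol/L
α₀ = 1/(1 + K1/[H⁺] + K1K2/[H⁺]²) = 1/(1 + 10^+1.94 + 10^-0.17) = 0.01126
DIC = [CO2*]/α₀ = 9.518×10^-5 / 0.01126 = 8.450 mmol/L
[CO3²⁻] = α₂·DIC; α₂ = 0.007616, so [CO3²⁻] = 0.007616 × 8.450 = 0.0644 mmol/L

[CO3²⁻] = 0.0644 mmol/L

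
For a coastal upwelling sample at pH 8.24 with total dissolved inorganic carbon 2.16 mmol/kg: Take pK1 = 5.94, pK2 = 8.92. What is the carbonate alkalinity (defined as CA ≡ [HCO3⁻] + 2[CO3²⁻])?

CA = [HCO3⁻] + 2[CO3²⁻] = (α₁ + 2α₂)·DIC
At pH 8.24: [H⁺]/K1 = 10^-2.30 = 0.0050119, K2/[H⁺] = 10^-0.68 = 0.20893
α₁ = 1/(1 + 0.0050119 + 0.20893) = 1/1.2139 = 0.8238; α₂ = α₁·K2/[H⁺] = 0.1721
α₁ + 2α₂ = 1.1680
CA = 1.1680 × 2.16 = 2.52 mmol/kg

CA = 2.52 mmol/kg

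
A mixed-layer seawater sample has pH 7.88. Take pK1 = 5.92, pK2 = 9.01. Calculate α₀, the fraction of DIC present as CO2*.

α₀ = 0.0101

α₀ = 1 / (1 + K1/[H⁺] + K1K2/[H⁺]²) = 1 / (1 + 10^+1.96 + 10^+0.83)
   = 1 / (1 + 91.201 + 6.7608) = 1/98.962 = 0.01010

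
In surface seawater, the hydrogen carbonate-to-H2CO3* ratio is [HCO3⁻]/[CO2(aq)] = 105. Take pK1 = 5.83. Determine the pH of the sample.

pH = 7.85

From K1 = [H⁺][HCO3⁻]/[CO2(aq)]:  pH = pK1 + log₁₀([HCO3⁻]/[CO2(aq)])
log₁₀(105) = +2.021
pH = 5.83 + (+2.021) = 7.85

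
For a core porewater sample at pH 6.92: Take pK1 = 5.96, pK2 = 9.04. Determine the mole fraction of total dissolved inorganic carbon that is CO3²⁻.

α₂ = 1 / (1 + [H⁺]/K2 + [H⁺]²/(K1K2)) = 1 / (1 + 10^+2.12 + 10^+1.16)
   = 1 / (1 + 131.83 + 14.454) = 1/147.28 = 0.006790

α₂ = 0.00679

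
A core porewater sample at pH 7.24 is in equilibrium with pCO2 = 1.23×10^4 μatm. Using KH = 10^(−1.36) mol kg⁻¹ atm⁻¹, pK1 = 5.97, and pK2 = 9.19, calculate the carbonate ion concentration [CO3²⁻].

[CO2*] = KH · pCO2 = 10^(−1.36) × 1.23×10^4×10^-6 = 5.369×10^-4 mol/kg
α₀ = 1/(1 + K1/[H⁺] + K1K2/[H⁺]²) = 1/(1 + 10^+1.27 + 10^-0.68) = 0.05043
DIC = [CO2*]/α₀ = 5.369×10^-4 / 0.05043 = 10.65 mmol/kg
[CO3²⁻] = α₂·DIC; α₂ = 0.01054, so [CO3²⁻] = 0.01054 × 10.65 = 0.112 mmol/kg

[CO3²⁻] = 0.112 mmol/kg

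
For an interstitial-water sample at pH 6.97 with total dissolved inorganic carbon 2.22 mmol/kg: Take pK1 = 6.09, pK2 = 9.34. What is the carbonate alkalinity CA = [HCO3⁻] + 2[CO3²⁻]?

CA = [HCO3⁻] + 2[CO3²⁻] = (α₁ + 2α₂)·DIC
At pH 6.97: [H⁺]/K1 = 10^-0.88 = 0.13183, K2/[H⁺] = 10^-2.37 = 0.0042658
α₁ = 1/(1 + 0.13183 + 0.0042658) = 1/1.1361 = 0.8802; α₂ = α₁·K2/[H⁺] = 0.003755
α₁ + 2α₂ = 0.8877
CA = 0.8877 × 2.22 = 1.97 mmol/kg

CA = 1.97 mmol/kg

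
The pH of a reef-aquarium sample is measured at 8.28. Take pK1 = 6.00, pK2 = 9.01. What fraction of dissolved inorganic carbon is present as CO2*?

α₀ = 1 / (1 + K1/[H⁺] + K1K2/[H⁺]²) = 1 / (1 + 10^+2.28 + 10^+1.55)
   = 1 / (1 + 190.55 + 35.481) = 1/227.03 = 0.004405

α₀ = 0.00440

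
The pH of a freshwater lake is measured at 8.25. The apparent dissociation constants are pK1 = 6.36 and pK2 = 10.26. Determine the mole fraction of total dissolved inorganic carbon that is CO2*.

α₀ = 1 / (1 + K1/[H⁺] + K1K2/[H⁺]²) = 1 / (1 + 10^+1.89 + 10^-0.12)
   = 1 / (1 + 77.625 + 0.75858) = 1/79.383 = 0.01260

α₀ = 0.0126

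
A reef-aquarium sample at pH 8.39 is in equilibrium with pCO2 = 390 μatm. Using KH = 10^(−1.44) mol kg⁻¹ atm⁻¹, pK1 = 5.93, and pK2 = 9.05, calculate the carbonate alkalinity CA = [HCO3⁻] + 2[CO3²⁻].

[CO2*] = KH · pCO2 = 10^(−1.44) × 390×10^-6 = 1.416×10^-5 mol/kg
α₀ = 1/(1 + K1/[H⁺] + K1K2/[H⁺]²) = 1/(1 + 10^+2.46 + 10^+1.80) = 0.002837
DIC = [CO2*]/α₀ = 1.416×10^-5 / 0.002837 = 4.991 mmol/kg
CA = (α₁ + 2α₂)·DIC = (0.8182 + 2×0.1790) × 4.991 = 5.87 mmol/kg

CA = 5.87 mmol/kg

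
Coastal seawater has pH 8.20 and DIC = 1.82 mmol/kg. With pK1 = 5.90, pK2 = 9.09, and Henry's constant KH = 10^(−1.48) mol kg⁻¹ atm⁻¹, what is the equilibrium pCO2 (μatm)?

pCO2 = 243 μatm

α₀ = 1 / (1 + K1/[H⁺] + K1K2/[H⁺]²) = 1 / (1 + 10^+2.30 + 10^+1.41)
   = 1 / (1 + 199.53 + 25.704) = 1/226.23 = 0.004420
[CO2*] = α₀ × DIC = 0.004420 × 1.82 = 0.008045 mmol/kg = 8.045 μmol/kg
pCO2 = [CO2*]/KH = 8.045×10^-6 / 3.311×10^-2 = 243 μatm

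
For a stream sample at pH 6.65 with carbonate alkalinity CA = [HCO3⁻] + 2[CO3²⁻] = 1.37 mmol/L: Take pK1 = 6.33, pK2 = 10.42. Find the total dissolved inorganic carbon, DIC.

CA = [HCO3⁻] + 2[CO3²⁻] = (α₁ + 2α₂)·DIC
At pH 6.65: [H⁺]/K1 = 10^-0.32 = 0.47863, K2/[H⁺] = 10^-3.77 = 0.00016982
α₁ = 1/(1 + 0.47863 + 0.00016982) = 1/1.4788 = 0.6762; α₂ = α₁·K2/[H⁺] = 0.0001148
α₁ + 2α₂ = 0.6765
DIC = CA / (α₁ + 2α₂) = 1.37 / 0.6765 = 2.03 mmol/L

DIC = 2.03 mmol/L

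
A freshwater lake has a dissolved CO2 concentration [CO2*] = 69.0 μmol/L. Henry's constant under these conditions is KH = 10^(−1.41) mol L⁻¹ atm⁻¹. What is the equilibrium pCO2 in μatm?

pCO2 = 1770 μatm

KH = 10^(−1.41) = 3.890×10^-2 mol L⁻¹ atm⁻¹
pCO2 = [CO2*]/KH = 69.0×10^-6 / 3.890×10^-2 = 1.77×10^-3 atm = 1770 μatm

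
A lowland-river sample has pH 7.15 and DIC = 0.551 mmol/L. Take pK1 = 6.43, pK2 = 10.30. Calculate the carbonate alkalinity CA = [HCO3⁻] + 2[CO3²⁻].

CA = [HCO3⁻] + 2[CO3²⁻] = (α₁ + 2α₂)·DIC
At pH 7.15: [H⁺]/K1 = 10^-0.72 = 0.19055, K2/[H⁺] = 10^-3.15 = 0.00070795
α₁ = 1/(1 + 0.19055 + 0.00070795) = 1/1.1913 = 0.8395; α₂ = α₁·K2/[H⁺] = 0.0005943
α₁ + 2α₂ = 0.8406
CA = 0.8406 × 0.551 = 0.463 mmol/L

CA = 0.463 mmol/L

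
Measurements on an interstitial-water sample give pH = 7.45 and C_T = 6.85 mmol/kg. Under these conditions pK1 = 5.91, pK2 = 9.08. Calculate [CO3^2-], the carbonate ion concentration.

[CO3²⁻] = 0.153 mmol/kg

α₂ = 1 / (1 + [H⁺]/K2 + [H⁺]²/(K1K2)) = 1 / (1 + 10^+1.63 + 10^+0.09)
   = 1 / (1 + 42.658 + 1.2303) = 1/44.888 = 0.02228
[CO3²⁻] = α₂ × DIC = 0.02228 × 6.85 = 0.153 mmol/kg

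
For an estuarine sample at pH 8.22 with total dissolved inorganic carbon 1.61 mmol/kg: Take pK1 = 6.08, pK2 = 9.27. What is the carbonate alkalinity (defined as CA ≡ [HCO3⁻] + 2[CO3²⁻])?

CA = 1.73 mmol/kg

CA = [HCO3⁻] + 2[CO3²⁻] = (α₁ + 2α₂)·DIC
At pH 8.22: [H⁺]/K1 = 10^-2.14 = 0.0072444, K2/[H⁺] = 10^-1.05 = 0.089125
α₁ = 1/(1 + 0.0072444 + 0.089125) = 1/1.0964 = 0.9121; α₂ = α₁·K2/[H⁺] = 0.08129
α₁ + 2α₂ = 1.0747
CA = 1.0747 × 1.61 = 1.73 mmol/kg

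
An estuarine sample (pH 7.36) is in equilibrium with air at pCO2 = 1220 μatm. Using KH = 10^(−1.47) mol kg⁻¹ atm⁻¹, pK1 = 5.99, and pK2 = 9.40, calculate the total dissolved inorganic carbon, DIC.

[CO2*] = KH · pCO2 = 10^(−1.47) × 1220×10^-6 = 4.134×10^-5 mol/kg
α₀ = 1/(1 + K1/[H⁺] + K1K2/[H⁺]²) = 1/(1 + 10^+1.37 + 10^-0.67) = 0.04056
DIC = [CO2*]/α₀ = 4.134×10^-5 / 0.04056 = 1.02 mmol/kg

DIC = 1.02 mmol/kg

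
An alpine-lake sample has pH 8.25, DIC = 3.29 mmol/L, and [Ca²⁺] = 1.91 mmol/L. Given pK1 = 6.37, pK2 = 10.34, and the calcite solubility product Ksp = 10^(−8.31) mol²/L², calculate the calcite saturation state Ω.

Ω = 10.2

α₂ = 1 / (1 + [H⁺]/K2 + [H⁺]²/(K1K2)) = 1 / (1 + 10^+2.09 + 10^+0.21)
   = 1 / (1 + 123.03 + 1.6218) = 1/125.65 = 0.007959
[CO3²⁻] = α₂ × DIC = 0.007959 × 3.29 = 0.02618 mmol/L
Ksp = 10^(−8.31) = 4.898×10^-9
Ω = [Ca²⁺][CO3²⁻]/Ksp = (1.91×10^-3)(2.618×10^-5) / 4.898×10^-9 = 10.2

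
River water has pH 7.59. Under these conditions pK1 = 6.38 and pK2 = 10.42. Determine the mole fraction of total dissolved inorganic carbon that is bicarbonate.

α₁ = 0.941

α₁ = 1 / (1 + [H⁺]/K1 + K2/[H⁺]) = 1 / (1 + 10^-1.21 + 10^-2.83)
   = 1 / (1 + 0.061660 + 0.0014791) = 1/1.0631 = 0.9406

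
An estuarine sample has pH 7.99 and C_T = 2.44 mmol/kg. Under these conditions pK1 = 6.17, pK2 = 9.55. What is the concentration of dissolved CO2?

[CO2*] = 0.0354 mmol/kg

α₀ = 1 / (1 + K1/[H⁺] + K1K2/[H⁺]²) = 1 / (1 + 10^+1.82 + 10^+0.26)
   = 1 / (1 + 66.069 + 1.8197) = 1/68.889 = 0.01452
[CO2*] = α₀ × DIC = 0.01452 × 2.44 = 0.0354 mmol/kg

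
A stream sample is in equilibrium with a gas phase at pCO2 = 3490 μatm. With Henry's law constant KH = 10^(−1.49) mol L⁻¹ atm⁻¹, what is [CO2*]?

KH = 10^(−1.49) = 3.236×10^-2 mol L⁻¹ atm⁻¹
[CO2*] = KH · pCO2 = 3.236×10^-2 × 3490×10^-6 atm = 1.13×10^-4 mol/L

[CO2*] = 113 μmol/L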